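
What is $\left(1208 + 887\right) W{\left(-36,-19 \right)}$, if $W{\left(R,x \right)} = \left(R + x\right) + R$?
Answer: $-190645$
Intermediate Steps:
$W{\left(R,x \right)} = x + 2 R$
$\left(1208 + 887\right) W{\left(-36,-19 \right)} = \left(1208 + 887\right) \left(-19 + 2 \left(-36\right)\right) = 2095 \left(-19 - 72\right) = 2095 \left(-91\right) = -190645$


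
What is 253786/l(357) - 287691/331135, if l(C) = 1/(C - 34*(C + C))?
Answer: -2010091219331781/331135 ≈ -6.0703e+9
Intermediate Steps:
l(C) = -1/(67*C) (l(C) = 1/(C - 68*C) = 1/(-67*C) = -1/(67*C))
253786/l(357) - 287691/331135 = 253786/((-1/67/357)) - 287691/331135 = 253786/((-1/67*1/357)) - 287691*1/331135 = 253786/(-1/23919) - 287691/331135 = 253786*(-23919) - 287691/331135 = -6070307334 - 287691/331135 = -2010091219331781/331135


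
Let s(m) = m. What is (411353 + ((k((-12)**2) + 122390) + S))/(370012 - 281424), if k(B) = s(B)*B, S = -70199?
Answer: 121070/22147 ≈ 5.4667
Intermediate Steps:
k(B) = B**2 (k(B) = B*B = B**2)
(411353 + ((k((-12)**2) + 122390) + S))/(370012 - 281424) = (411353 + ((((-12)**2)**2 + 122390) - 70199))/(370012 - 281424) = (411353 + ((144**2 + 122390) - 70199))/88588 = (411353 + ((20736 + 122390) - 70199))*(1/88588) = (411353 + (143126 - 70199))*(1/88588) = (411353 + 72927)*(1/88588) = 484280*(1/88588) = 121070/22147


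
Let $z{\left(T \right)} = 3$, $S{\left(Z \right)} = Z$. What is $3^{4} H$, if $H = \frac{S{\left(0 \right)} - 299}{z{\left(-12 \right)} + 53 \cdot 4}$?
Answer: $- \frac{24219}{215} \approx -112.65$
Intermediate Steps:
$H = - \frac{299}{215}$ ($H = \frac{0 - 299}{3 + 53 \cdot 4} = - \frac{299}{3 + 212} = - \frac{299}{215} \approx -1.3907$)
$3^{4} H = 3^{4} \left(- \frac{299}{215}\right) = 81 \left(- \frac{299}{215}\right) = - \frac{24219}{215}$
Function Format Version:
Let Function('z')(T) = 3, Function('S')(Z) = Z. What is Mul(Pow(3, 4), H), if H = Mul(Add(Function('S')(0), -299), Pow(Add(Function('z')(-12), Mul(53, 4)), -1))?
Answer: Rational(-24219, 215) ≈ -112.65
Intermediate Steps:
H = Rational(-299, 215) (H = Mul(Add(0, -299), Pow(Add(3, Mul(53, 4)), -1)) = Mul(-299, Pow(Add(3, 212), -1)) = Mul(-299, Pow(215, -1)) = Mul(-299, Rational(1, 215)) = Rational(-299, 215) ≈ -1.3907)
Mul(Pow(3, 4), H) = Mul(Pow(3, 4), Rational(-299, 215)) = Mul(81, Rational(-299, 215)) = Rational(-24219, 215)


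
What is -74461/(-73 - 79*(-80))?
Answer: -74461/6247 ≈ -11.919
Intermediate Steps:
-74461/(-73 - 79*(-80)) = -74461/(-73 + 6320) = -74461/6247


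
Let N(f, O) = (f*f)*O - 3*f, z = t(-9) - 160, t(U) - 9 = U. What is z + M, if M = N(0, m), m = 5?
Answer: -160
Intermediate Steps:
t(U) = 9 + U
z = -160 (z = (9 - 9) - 160 = 0 - 160 = -160)
N(f, O) = -3*f + O*f**2 (N(f, O) = f**2*O - 3*f = O*f**2 - 3*f = -3*f + O*f**2)
M = 0 (M = 0*(-3 + 5*0) = 0*(-3 + 0) = 0*(-3) = 0)
z + M = -160 + 0 = -160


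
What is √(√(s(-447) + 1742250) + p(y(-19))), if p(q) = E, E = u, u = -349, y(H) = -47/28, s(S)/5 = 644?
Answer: √(-349 + √1745470) ≈ 31.180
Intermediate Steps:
s(S) = 3220 (s(S) = 5*644 = 3220)
y(H) = -47/28 (y(H) = -47*1/28 = -47/28)
E = -349
p(q) = -349
√(√(s(-447) + 1742250) + p(y(-19))) = √(√(3220 + 1742250) - 349) = √(√1745470 - 349) = √(-349 + √1745470)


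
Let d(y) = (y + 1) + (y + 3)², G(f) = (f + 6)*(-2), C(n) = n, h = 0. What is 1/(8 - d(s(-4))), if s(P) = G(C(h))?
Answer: -1/62 ≈ -0.016129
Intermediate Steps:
G(f) = -12 - 2*f (G(f) = (6 + f)*(-2) = -12 - 2*f)
s(P) = -12 (s(P) = -12 - 2*0 = -12 + 0 = -12)
d(y) = 1 + y + (3 + y)² (d(y) = (1 + y) + (3 + y)² = 1 + y + (3 + y)²)
1/(8 - d(s(-4))) = 1/(8 - (1 - 12 + (3 - 12)²)) = 1/(8 - (1 - 12 + (-9)²)) = 1/(8 - (1 - 12 + 81)) = 1/(8 - 1*70) = 1/(8 - 70) = 1/(-62) = -1/62*1 = -1/62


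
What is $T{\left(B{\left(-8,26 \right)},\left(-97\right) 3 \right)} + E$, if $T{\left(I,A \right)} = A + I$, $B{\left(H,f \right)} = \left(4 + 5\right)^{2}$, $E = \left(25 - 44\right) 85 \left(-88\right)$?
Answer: $141910$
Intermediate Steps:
$E = 142120$ ($E = \left(-19\right) 85 \left(-88\right) = \left(-1615\right) \left(-88\right) = 142120$)
$B{\left(H,f \right)} = 81$ ($B{\left(H,f \right)} = 9^{2} = 81$)
$T{\left(B{\left(-8,26 \right)},\left(-97\right) 3 \right)} + E = \left(\left(-97\right) 3 + 81\right) + 142120 = \left(-291 + 81\right) + 142120 = -210 + 142120 = 141910$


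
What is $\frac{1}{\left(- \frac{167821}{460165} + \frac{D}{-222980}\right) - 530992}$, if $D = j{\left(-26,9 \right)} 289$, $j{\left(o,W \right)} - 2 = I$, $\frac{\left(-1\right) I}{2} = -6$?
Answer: $- \frac{10260759170}{5448384961452057} \approx -1.8833 \cdot 10^{-6}$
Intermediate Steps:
$I = 12$ ($I = \left(-2\right) \left(-6\right) = 12$)
$j{\left(o,W \right)} = 14$ ($j{\left(o,W \right)} = 2 + 12 = 14$)
$D = 4046$ ($D = 14 \cdot 289 = 4046$)
$\frac{1}{\left(- \frac{167821}{460165} + \frac{D}{-222980}\right) - 530992} = \frac{1}{\left(- \frac{167821}{460165} + \frac{4046}{-222980}\right) - 530992} = \frac{1}{\left(\left(-167821\right) \frac{1}{460165} + 4046 \left(- \frac{1}{222980}\right)\right) - 530992} = \frac{1}{\left(- \frac{167821}{460165} - \frac{2023}{111490}\right) - 530992} = \frac{1}{- \frac{3928255417}{10260759170} - 530992} = \frac{1}{- \frac{5448384961452057}{10260759170}} = - \frac{10260759170}{5448384961452057}$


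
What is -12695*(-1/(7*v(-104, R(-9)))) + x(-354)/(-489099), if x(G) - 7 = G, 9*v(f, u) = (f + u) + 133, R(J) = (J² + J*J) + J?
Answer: 4298649871/47931702 ≈ 89.683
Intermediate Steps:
R(J) = J + 2*J² (R(J) = (J² + J²) + J = 2*J² + J = J + 2*J²)
v(f, u) = 133/9 + f/9 + u/9 (v(f, u) = ((f + u) + 133)/9 = (133 + f + u)/9 = 133/9 + f/9 + u/9)
x(G) = 7 + G
-12695*(-1/(7*v(-104, R(-9)))) + x(-354)/(-489099) = -12695*(-1/(7*(133/9 + (⅑)*(-104) + (-9*(1 + 2*(-9)))/9))) + (7 - 354)/(-489099) = -12695*(-1/(7*(133/9 - 104/9 + (-9*(1 - 18))/9))) - 347*(-1/489099) = -12695*(-1/(7*(133/9 - 104/9 + (-9*(-17))/9))) + 347/489099 = -12695*(-1/(7*(133/9 - 104/9 + (⅑)*153))) + 347/489099 = -12695*(-1/(7*(133/9 - 104/9 + 17))) + 347/489099 = -12695/((182/9)*(-7)) + 347/489099 = -12695/(-1274/9) + 347/489099 = -12695*(-9/1274) + 347/489099 = 114255/1274 + 347/489099 = 4298649871/47931702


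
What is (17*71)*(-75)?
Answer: -90525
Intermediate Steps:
(17*71)*(-75) = 1207*(-75) = -90525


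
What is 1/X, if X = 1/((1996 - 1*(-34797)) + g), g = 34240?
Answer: 71033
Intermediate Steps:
X = 1/71033 (X = 1/((1996 - 1*(-34797)) + 34240) = 1/((1996 + 34797) + 34240) = 1/(36793 + 34240) = 1/71033 ≈ 1.4078e-5)
1/X = 1/(1/71033) = 71033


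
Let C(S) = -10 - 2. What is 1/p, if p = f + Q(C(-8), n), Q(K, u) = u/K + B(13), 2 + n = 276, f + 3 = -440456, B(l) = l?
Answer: -6/2642813 ≈ -2.2703e-6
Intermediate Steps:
f = -440459 (f = -3 - 440456 = -440459)
n = 274 (n = -2 + 276 = 274)
C(S) = -12
Q(K, u) = 13 + u/K (Q(K, u) = u/K + 13 = 13 + u/K)
p = -2642813/6 (p = -440459 + (13 + 274/(-12)) = -440459 + (13 + 274*(-1/12)) = -440459 + (13 - 137/6) = -440459 - 59/6 = -2642813/6 ≈ -4.4047e+5)
1/p = 1/(-2642813/6) = -6/2642813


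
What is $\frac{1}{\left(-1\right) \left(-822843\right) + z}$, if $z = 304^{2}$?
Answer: $\frac{1}{915259} \approx 1.0926 \cdot 10^{-6}$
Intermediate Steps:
$z = 92416$
$\frac{1}{\left(-1\right) \left(-822843\right) + z} = \frac{1}{\left(-1\right) \left(-822843\right) + 92416} = \frac{1}{822843 + 92416} = \frac{1}{915259}$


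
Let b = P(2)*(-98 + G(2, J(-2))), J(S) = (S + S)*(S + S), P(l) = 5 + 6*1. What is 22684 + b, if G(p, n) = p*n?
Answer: 21958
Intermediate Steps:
P(l) = 11 (P(l) = 5 + 6 = 11)
J(S) = 4*S² (J(S) = (2*S)*(2*S) = 4*S²)
G(p, n) = n*p
b = -726 (b = 11*(-98 + (4*(-2)²)*2) = 11*(-98 + (4*4)*2) = 11*(-98 + 16*2) = 11*(-98 + 32) = 11*(-66) = -726)
22684 + b = 22684 - 726 = 21958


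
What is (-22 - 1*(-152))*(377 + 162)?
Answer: 70070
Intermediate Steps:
(-22 - 1*(-152))*(377 + 162) = (-22 + 152)*539 = 130*539 = 70070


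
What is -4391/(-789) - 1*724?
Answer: -566845/789 ≈ -718.43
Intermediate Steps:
-4391/(-789) - 1*724 = -4391*(-1/789) - 724 = 4391/789 - 724 = -566845/789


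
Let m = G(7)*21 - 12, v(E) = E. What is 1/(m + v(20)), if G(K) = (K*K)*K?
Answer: 1/7211 ≈ 0.00013868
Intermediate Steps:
G(K) = K**3 (G(K) = K**2*K = K**3)
m = 7191 (m = 7**3*21 - 12 = 343*21 - 12 = 7203 - 12 = 7191)
1/(m + v(20)) = 1/(7191 + 20) = 1/7211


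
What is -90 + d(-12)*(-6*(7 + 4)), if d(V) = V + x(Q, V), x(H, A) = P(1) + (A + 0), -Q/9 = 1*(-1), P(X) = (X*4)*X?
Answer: 1230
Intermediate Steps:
P(X) = 4*X² (P(X) = (4*X)*X = 4*X²)
Q = 9 (Q = -9*(-1) = 9)
x(H, A) = 4 + A (x(H, A) = 4*1² + (A + 0) = 4*1 + A = 4 + A)
d(V) = 4 + 2*V (d(V) = V + (4 + V) = 4 + 2*V)
-90 + d(-12)*(-6*(7 + 4)) = -90 + (4 + 2*(-12))*(-6*(7 + 4)) = -90 + (4 - 24)*(-6*11) = -90 - 20*(-66) = -90 + 1320 = 1230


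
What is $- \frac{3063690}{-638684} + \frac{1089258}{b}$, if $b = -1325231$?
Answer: $\frac{1682202652959}{423201918002} \approx 3.9749$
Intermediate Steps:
$- \frac{3063690}{-638684} + \frac{1089258}{b} = - \frac{3063690}{-638684} + \frac{1089258}{-1325231} = \left(-3063690\right) \left(- \frac{1}{638684}\right) + 1089258 \left(- \frac{1}{1325231}\right) = \frac{1531845}{319342} - \frac{1089258}{1325231} = \frac{1682202652959}{423201918002}$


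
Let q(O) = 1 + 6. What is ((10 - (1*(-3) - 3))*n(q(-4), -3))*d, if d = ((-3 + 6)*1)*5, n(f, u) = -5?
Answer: -1200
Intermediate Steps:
q(O) = 7
d = 15 (d = (3*1)*5 = 3*5 = 15)
((10 - (1*(-3) - 3))*n(q(-4), -3))*d = ((10 - (1*(-3) - 3))*(-5))*15 = ((10 - (-3 - 3))*(-5))*15 = ((10 - 1*(-6))*(-5))*15 = ((10 + 6)*(-5))*15 = (16*(-5))*15 = -80*15 = -1200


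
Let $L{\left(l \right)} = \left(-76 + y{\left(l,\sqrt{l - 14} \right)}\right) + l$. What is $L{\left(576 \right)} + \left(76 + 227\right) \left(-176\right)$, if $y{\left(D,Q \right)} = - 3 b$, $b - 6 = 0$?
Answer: $-52846$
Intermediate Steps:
$b = 6$ ($b = 6 + 0 = 6$)
$y{\left(D,Q \right)} = -18$ ($y{\left(D,Q \right)} = \left(-3\right) 6 = -18$)
$L{\left(l \right)} = -94 + l$ ($L{\left(l \right)} = \left(-76 - 18\right) + l = -94 + l$)
$L{\left(576 \right)} + \left(76 + 227\right) \left(-176\right) = \left(-94 + 576\right) + \left(76 + 227\right) \left(-176\right) = 482 + 303 \left(-176\right) = 482 - 53328 = -52846$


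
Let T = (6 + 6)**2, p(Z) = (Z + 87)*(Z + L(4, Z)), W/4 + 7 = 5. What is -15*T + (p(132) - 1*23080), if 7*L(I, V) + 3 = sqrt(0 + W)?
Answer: 25019/7 + 438*I*sqrt(2)/7 ≈ 3574.1 + 88.489*I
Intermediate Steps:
W = -8 (W = -28 + 4*5 = -28 + 20 = -8)
L(I, V) = -3/7 + 2*I*sqrt(2)/7 (L(I, V) = -3/7 + sqrt(0 - 8)/7 = -3/7 + sqrt(-8)/7 = -3/7 + (2*I*sqrt(2))/7 = -3/7 + 2*I*sqrt(2)/7)
p(Z) = (87 + Z)*(-3/7 + Z + 2*I*sqrt(2)/7) (p(Z) = (Z + 87)*(Z + (-3/7 + 2*I*sqrt(2)/7)) = (87 + Z)*(-3/7 + Z + 2*I*sqrt(2)/7))
T = 144 (T = 12**2 = 144)
-15*T + (p(132) - 1*23080) = -15*144 + ((-261/7 + 132**2 + (606/7)*132 + 174*I*sqrt(2)/7 + (2/7)*I*132*sqrt(2)) - 1*23080) = -2160 + ((-261/7 + 17424 + 79992/7 + 174*I*sqrt(2)/7 + 264*I*sqrt(2)/7) - 23080) = -2160 + ((201699/7 + 438*I*sqrt(2)/7) - 23080) = -2160 + (40139/7 + 438*I*sqrt(2)/7) = 25019/7 + 438*I*sqrt(2)/7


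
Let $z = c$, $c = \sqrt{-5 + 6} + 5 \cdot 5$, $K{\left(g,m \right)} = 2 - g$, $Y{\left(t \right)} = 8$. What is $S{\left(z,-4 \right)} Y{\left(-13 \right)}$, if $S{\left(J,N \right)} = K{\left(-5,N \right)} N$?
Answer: $-224$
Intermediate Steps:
$c = 26$ ($c = \sqrt{1} + 25 = 1 + 25 = 26$)
$z = 26$
$S{\left(J,N \right)} = 7 N$ ($S{\left(J,N \right)} = \left(2 - -5\right) N = \left(2 + 5\right) N = 7 N$)
$S{\left(z,-4 \right)} Y{\left(-13 \right)} = 7 \left(-4\right) 8 = \left(-28\right) 8 = -224$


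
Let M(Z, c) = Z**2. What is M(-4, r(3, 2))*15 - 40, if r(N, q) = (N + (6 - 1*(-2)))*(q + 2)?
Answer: 200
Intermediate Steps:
r(N, q) = (2 + q)*(8 + N) (r(N, q) = (N + (6 + 2))*(2 + q) = (N + 8)*(2 + q) = (8 + N)*(2 + q) = (2 + q)*(8 + N))
M(-4, r(3, 2))*15 - 40 = (-4)**2*15 - 40 = 16*15 - 40 = 240 - 40 = 200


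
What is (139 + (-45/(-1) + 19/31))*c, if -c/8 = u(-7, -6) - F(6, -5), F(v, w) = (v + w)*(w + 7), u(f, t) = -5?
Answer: 320488/31 ≈ 10338.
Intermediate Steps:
F(v, w) = (7 + w)*(v + w) (F(v, w) = (v + w)*(7 + w) = (7 + w)*(v + w))
c = 56 (c = -8*(-5 - ((-5)² + 7*6 + 7*(-5) + 6*(-5))) = -8*(-5 - (25 + 42 - 35 - 30)) = -8*(-5 - 1*2) = -8*(-5 - 2) = -8*(-7) = 56)
(139 + (-45/(-1) + 19/31))*c = (139 + (-45/(-1) + 19/31))*56 = (139 + (-45*(-1) + 19*(1/31)))*56 = (139 + (45 + 19/31))*56 = (139 + 1414/31)*56 = (5723/31)*56 = 320488/31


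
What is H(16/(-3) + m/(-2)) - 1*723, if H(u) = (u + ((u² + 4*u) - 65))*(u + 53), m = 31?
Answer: 1684087/216 ≈ 7796.7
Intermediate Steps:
H(u) = (53 + u)*(-65 + u² + 5*u) (H(u) = (u + (-65 + u² + 4*u))*(53 + u) = (-65 + u² + 5*u)*(53 + u) = (53 + u)*(-65 + u² + 5*u))
H(16/(-3) + m/(-2)) - 1*723 = (-3445 + (16/(-3) + 31/(-2))³ + 58*(16/(-3) + 31/(-2))² + 200*(16/(-3) + 31/(-2))) - 1*723 = (-3445 + (16*(-⅓) + 31*(-½))³ + 58*(16*(-⅓) + 31*(-½))² + 200*(16*(-⅓) + 31*(-½))) - 723 = (-3445 + (-16/3 - 31/2)³ + 58*(-16/3 - 31/2)² + 200*(-16/3 - 31/2)) - 723 = (-3445 + (-125/6)³ + 58*(-125/6)² + 200*(-125/6)) - 723 = (-3445 - 1953125/216 + 58*(15625/36) - 12500/3) - 723 = (-3445 - 1953125/216 + 453125/18 - 12500/3) - 723 = 1840255/216 - 723 = 1684087/216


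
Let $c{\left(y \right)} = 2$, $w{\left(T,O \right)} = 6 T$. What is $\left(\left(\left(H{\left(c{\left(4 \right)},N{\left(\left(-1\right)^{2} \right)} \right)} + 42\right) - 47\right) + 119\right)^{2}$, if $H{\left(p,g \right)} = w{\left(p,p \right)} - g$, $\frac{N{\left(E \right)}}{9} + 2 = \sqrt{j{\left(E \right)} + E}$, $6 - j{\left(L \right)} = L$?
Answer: $21222 - 2592 \sqrt{6} \approx 14873.0$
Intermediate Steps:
$j{\left(L \right)} = 6 - L$
$N{\left(E \right)} = -18 + 9 \sqrt{6}$ ($N{\left(E \right)} = -18 + 9 \sqrt{\left(6 - E\right) + E} = -18 + 9 \sqrt{6}$)
$H{\left(p,g \right)} = - g + 6 p$ ($H{\left(p,g \right)} = 6 p - g = - g + 6 p$)
$\left(\left(\left(H{\left(c{\left(4 \right)},N{\left(\left(-1\right)^{2} \right)} \right)} + 42\right) - 47\right) + 119\right)^{2} = \left(\left(\left(\left(- (-18 + 9 \sqrt{6}) + 6 \cdot 2\right) + 42\right) - 47\right) + 119\right)^{2} = \left(\left(\left(\left(\left(18 - 9 \sqrt{6}\right) + 12\right) + 42\right) - 47\right) + 119\right)^{2} = \left(\left(\left(\left(30 - 9 \sqrt{6}\right) + 42\right) - 47\right) + 119\right)^{2} = \left(\left(\left(72 - 9 \sqrt{6}\right) - 47\right) + 119\right)^{2} = \left(\left(25 - 9 \sqrt{6}\right) + 119\right)^{2} = \left(144 - 9 \sqrt{6}\right)^{2}$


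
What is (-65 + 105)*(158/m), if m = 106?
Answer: 3160/53 ≈ 59.623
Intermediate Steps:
(-65 + 105)*(158/m) = (-65 + 105)*(158/106) = 40*(158*(1/106)) = 40*(79/53) = 3160/53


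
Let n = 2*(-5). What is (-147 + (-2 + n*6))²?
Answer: 43681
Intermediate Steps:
n = -10
(-147 + (-2 + n*6))² = (-147 + (-2 - 10*6))² = (-147 + (-2 - 60))² = (-147 - 62)² = (-209)² = 43681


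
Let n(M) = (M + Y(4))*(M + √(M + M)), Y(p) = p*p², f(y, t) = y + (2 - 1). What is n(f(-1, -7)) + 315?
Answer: 315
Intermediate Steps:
f(y, t) = 1 + y (f(y, t) = y + 1 = 1 + y)
Y(p) = p³
n(M) = (64 + M)*(M + √2*√M) (n(M) = (M + 4³)*(M + √(M + M)) = (M + 64)*(M + √(2*M)) = (64 + M)*(M + √2*√M))
n(f(-1, -7)) + 315 = ((1 - 1)² + 64*(1 - 1) + √2*(1 - 1)^(3/2) + 64*√2*√(1 - 1)) + 315 = (0² + 64*0 + √2*0^(3/2) + 64*√2*√0) + 315 = (0 + 0 + √2*0 + 64*√2*0) + 315 = (0 + 0 + 0 + 0) + 315 = 0 + 315 = 315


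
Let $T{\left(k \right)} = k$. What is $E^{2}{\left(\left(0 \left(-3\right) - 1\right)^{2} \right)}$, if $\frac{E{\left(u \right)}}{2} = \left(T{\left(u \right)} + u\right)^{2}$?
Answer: $64$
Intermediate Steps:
$E{\left(u \right)} = 8 u^{2}$ ($E{\left(u \right)} = 2 \left(u + u\right)^{2} = 2 \left(2 u\right)^{2} = 2 \cdot 4 u^{2} = 8 u^{2}$)
$E^{2}{\left(\left(0 \left(-3\right) - 1\right)^{2} \right)} = \left(8 \left(\left(0 \left(-3\right) - 1\right)^{2}\right)^{2}\right)^{2} = \left(8 \left(\left(0 - 1\right)^{2}\right)^{2}\right)^{2} = \left(8 \left(\left(-1\right)^{2}\right)^{2}\right)^{2} = \left(8 \cdot 1^{2}\right)^{2} = \left(8 \cdot 1\right)^{2} = 8^{2} = 64$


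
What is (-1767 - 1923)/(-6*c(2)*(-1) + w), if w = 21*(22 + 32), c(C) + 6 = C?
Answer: -123/37 ≈ -3.3243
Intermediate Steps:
c(C) = -6 + C
w = 1134 (w = 21*54 = 1134)
(-1767 - 1923)/(-6*c(2)*(-1) + w) = (-1767 - 1923)/(-6*(-6 + 2)*(-1) + 1134) = -3690/(-6*(-4)*(-1) + 1134) = -3690/(24*(-1) + 1134) = -3690/(-24 + 1134) = -3690/1110 = -3690*1/1110 = -123/37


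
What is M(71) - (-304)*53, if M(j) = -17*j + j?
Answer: 14976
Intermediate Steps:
M(j) = -16*j
M(71) - (-304)*53 = -16*71 - (-304)*53 = -1136 - 1*(-16112) = -1136 + 16112 = 14976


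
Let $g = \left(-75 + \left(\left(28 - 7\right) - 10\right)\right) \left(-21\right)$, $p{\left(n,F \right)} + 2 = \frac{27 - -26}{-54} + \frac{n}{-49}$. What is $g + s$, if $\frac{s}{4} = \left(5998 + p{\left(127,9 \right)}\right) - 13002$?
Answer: $- \frac{35316550}{1323} \approx -26694.0$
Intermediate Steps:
$p{\left(n,F \right)} = - \frac{161}{54} - \frac{n}{49}$ ($p{\left(n,F \right)} = -2 + \left(\frac{27 - -26}{-54} + \frac{n}{-49}\right) = -2 + \left(\left(27 + 26\right) \left(- \frac{1}{54}\right) + n \left(- \frac{1}{49}\right)\right) = -2 - \left(\frac{53}{54} + \frac{n}{49}\right) = - \frac{161}{54} - \frac{n}{49}$)
$g = 1344$ ($g = \left(-75 + \left(21 - 10\right)\right) \left(-21\right) = \left(-75 + 11\right) \left(-21\right) = \left(-64\right) \left(-21\right) = 1344$)
$s = - \frac{37094662}{1323}$ ($s = 4 \left(\left(5998 - \frac{14747}{2646}\right) - 13002\right) = 4 \left(\frac{15855961}{2646} - 13002\right) = 4 \left(- \frac{18547331}{2646}\right) = - \frac{37094662}{1323} \approx -28038.0$)
$g + s = 1344 - \frac{37094662}{1323} = - \frac{35316550}{1323}$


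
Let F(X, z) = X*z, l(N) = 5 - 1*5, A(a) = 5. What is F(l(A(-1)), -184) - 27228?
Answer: -27228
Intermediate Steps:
l(N) = 0 (l(N) = 5 - 5 = 0)
F(l(A(-1)), -184) - 27228 = 0*(-184) - 27228 = 0 - 27228 = -27228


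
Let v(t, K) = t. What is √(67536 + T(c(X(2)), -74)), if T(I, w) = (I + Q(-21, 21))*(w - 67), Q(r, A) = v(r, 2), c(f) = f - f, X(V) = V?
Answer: 3*√7833 ≈ 265.51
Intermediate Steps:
c(f) = 0
Q(r, A) = r
T(I, w) = (-67 + w)*(-21 + I) (T(I, w) = (I - 21)*(w - 67) = (-21 + I)*(-67 + w) = (-67 + w)*(-21 + I))
√(67536 + T(c(X(2)), -74)) = √(67536 + (1407 - 67*0 - 21*(-74) + 0*(-74))) = √(67536 + (1407 + 0 + 1554 + 0)) = √(67536 + 2961) = √70497 = 3*√7833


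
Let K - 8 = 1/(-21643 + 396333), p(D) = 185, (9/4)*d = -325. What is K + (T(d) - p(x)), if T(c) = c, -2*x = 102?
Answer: -1083978161/3372210 ≈ -321.44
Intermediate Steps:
x = -51 (x = -½*102 = -51)
d = -1300/9 (d = (4/9)*(-325) = -1300/9 ≈ -144.44)
K = 2997521/374690 (K = 8 + 1/(-21643 + 396333) = 8 + 1/374690 = 2997521/374690 ≈ 8.0000)
K + (T(d) - p(x)) = 2997521/374690 + (-1300/9 - 1*185) = 2997521/374690 + (-1300/9 - 185) = 2997521/374690 - 2965/9 = -1083978161/3372210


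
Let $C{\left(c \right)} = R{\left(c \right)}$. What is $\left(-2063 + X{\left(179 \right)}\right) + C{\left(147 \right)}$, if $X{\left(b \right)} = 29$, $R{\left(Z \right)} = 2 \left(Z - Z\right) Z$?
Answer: $-2034$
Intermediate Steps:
$R{\left(Z \right)} = 0$ ($R{\left(Z \right)} = 2 \cdot 0 Z = 0 Z = 0$)
$C{\left(c \right)} = 0$
$\left(-2063 + X{\left(179 \right)}\right) + C{\left(147 \right)} = \left(-2063 + 29\right) + 0 = -2034 + 0 = -2034$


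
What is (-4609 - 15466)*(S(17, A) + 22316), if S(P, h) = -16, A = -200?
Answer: -447672500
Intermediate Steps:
(-4609 - 15466)*(S(17, A) + 22316) = (-4609 - 15466)*(-16 + 22316) = -20075*22300 = -447672500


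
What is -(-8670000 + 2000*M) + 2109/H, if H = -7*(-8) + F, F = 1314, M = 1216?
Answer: 8546062109/1370 ≈ 6.2380e+6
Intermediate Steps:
H = 1370 (H = -7*(-8) + 1314 = 56 + 1314 = 1370)
-(-8670000 + 2000*M) + 2109/H = -2000/(1/(1216 - 4335)) + 2109/1370 = -2000/(1/(-3119)) + 2109*(1/1370) = -2000/(-1/3119) + 2109/1370 = -2000*(-3119) + 2109/1370 = 6238000 + 2109/1370 = 8546062109/1370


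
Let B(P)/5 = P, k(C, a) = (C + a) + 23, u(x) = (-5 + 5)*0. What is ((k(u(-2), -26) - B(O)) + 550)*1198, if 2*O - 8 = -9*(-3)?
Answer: 550481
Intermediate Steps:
u(x) = 0 (u(x) = 0*0 = 0)
k(C, a) = 23 + C + a
O = 35/2 (O = 4 + (-9*(-3))/2 = 4 + (½)*27 = 4 + 27/2 = 35/2 ≈ 17.500)
B(P) = 5*P
((k(u(-2), -26) - B(O)) + 550)*1198 = (((23 + 0 - 26) - 5*35/2) + 550)*1198 = ((-3 - 1*175/2) + 550)*1198 = ((-3 - 175/2) + 550)*1198 = (-181/2 + 550)*1198 = (919/2)*1198 = 550481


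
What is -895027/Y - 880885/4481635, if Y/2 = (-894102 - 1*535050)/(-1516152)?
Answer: -50679730506991409/106748960392 ≈ -4.7476e+5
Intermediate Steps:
Y = 119096/63173 (Y = 2*((-894102 - 1*535050)/(-1516152)) = 2*((-894102 - 535050)*(-1/1516152)) = 2*(-1429152*(-1/1516152)) = 2*(59548/63173) = 119096/63173 ≈ 1.8852)
-895027/Y - 880885/4481635 = -895027/119096/63173 - 880885/4481635 = -895027*63173/119096 - 880885*1/4481635 = -56541540671/119096 - 176177/896327 = -50679730506991409/106748960392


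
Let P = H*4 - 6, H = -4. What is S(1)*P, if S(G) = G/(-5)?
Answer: 22/5 ≈ 4.4000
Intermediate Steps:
S(G) = -G/5 (S(G) = G*(-1/5) = -G/5)
P = -22 (P = -4*4 - 6 = -16 - 6 = -22)
S(1)*P = -1/5*1*(-22) = -1/5*(-22) = 22/5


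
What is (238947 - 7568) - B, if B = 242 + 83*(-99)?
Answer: 239354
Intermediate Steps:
B = -7975 (B = 242 - 8217 = -7975)
(238947 - 7568) - B = (238947 - 7568) - 1*(-7975) = 231379 + 7975 = 239354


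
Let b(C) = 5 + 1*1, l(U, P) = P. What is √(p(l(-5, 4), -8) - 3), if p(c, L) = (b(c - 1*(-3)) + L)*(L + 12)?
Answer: I*√11 ≈ 3.3166*I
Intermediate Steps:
b(C) = 6 (b(C) = 5 + 1 = 6)
p(c, L) = (6 + L)*(12 + L) (p(c, L) = (6 + L)*(L + 12) = (6 + L)*(12 + L))
√(p(l(-5, 4), -8) - 3) = √((72 + (-8)² + 18*(-8)) - 3) = √((72 + 64 - 144) - 3) = √(-8 - 3) = √(-11) = I*√11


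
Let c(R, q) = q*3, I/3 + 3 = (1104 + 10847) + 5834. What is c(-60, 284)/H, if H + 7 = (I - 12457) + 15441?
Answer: 852/56323 ≈ 0.015127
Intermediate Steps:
I = 53346 (I = -9 + 3*((1104 + 10847) + 5834) = -9 + 3*(11951 + 5834) = -9 + 3*17785 = -9 + 53355 = 53346)
H = 56323 (H = -7 + ((53346 - 12457) + 15441) = -7 + (40889 + 15441) = -7 + 56330 = 56323)
c(R, q) = 3*q
c(-60, 284)/H = (3*284)/56323 = 852*(1/56323) = 852/56323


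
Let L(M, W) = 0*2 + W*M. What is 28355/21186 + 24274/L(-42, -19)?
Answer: 836287/26334 ≈ 31.757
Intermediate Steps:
L(M, W) = M*W (L(M, W) = 0 + M*W = M*W)
28355/21186 + 24274/L(-42, -19) = 28355/21186 + 24274/((-42*(-19))) = 28355*(1/21186) + 24274/798 = 265/198 + 24274*(1/798) = 265/198 + 12137/399 = 836287/26334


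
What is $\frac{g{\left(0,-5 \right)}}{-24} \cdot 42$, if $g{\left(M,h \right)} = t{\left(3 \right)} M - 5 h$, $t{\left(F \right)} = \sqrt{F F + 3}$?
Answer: $- \frac{175}{4} \approx -43.75$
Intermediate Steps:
$t{\left(F \right)} = \sqrt{3 + F^{2}}$ ($t{\left(F \right)} = \sqrt{F^{2} + 3} = \sqrt{3 + F^{2}}$)
$g{\left(M,h \right)} = - 5 h + 2 M \sqrt{3}$ ($g{\left(M,h \right)} = \sqrt{3 + 3^{2}} M - 5 h = \sqrt{3 + 9} M - 5 h = \sqrt{12} M - 5 h = 2 \sqrt{3} M - 5 h = 2 M \sqrt{3} - 5 h = - 5 h + 2 M \sqrt{3}$)
$\frac{g{\left(0,-5 \right)}}{-24} \cdot 42 = \frac{\left(-5\right) \left(-5\right) + 2 \cdot 0 \sqrt{3}}{-24} \cdot 42 = - \frac{25 + 0}{24} \cdot 42 = \left(- \frac{1}{24}\right) 25 \cdot 42 = \left(- \frac{25}{24}\right) 42 = - \frac{175}{4}$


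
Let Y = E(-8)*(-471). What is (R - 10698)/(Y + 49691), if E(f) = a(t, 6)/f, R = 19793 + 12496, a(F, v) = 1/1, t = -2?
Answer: 172728/397999 ≈ 0.43399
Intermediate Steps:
a(F, v) = 1
R = 32289
E(f) = 1/f
Y = 471/8 (Y = -471/(-8) = -1/8*(-471) = 471/8 ≈ 58.875)
(R - 10698)/(Y + 49691) = (32289 - 10698)/(471/8 + 49691) = 21591/(397999/8) = 21591*(8/397999) = 172728/397999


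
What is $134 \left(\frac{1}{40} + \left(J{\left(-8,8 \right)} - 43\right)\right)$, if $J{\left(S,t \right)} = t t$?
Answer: $\frac{56347}{20} \approx 2817.4$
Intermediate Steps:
$J{\left(S,t \right)} = t^{2}$
$134 \left(\frac{1}{40} + \left(J{\left(-8,8 \right)} - 43\right)\right) = 134 \left(\frac{1}{40} - \left(43 - 8^{2}\right)\right) = 134 \left(\frac{1}{40} + \left(64 - 43\right)\right) = 134 \left(\frac{1}{40} + 21\right) = 134 \cdot \frac{841}{40} = \frac{56347}{20}$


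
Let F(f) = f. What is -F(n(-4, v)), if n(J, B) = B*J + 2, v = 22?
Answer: 86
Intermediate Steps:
n(J, B) = 2 + B*J
-F(n(-4, v)) = -(2 + 22*(-4)) = -(2 - 88) = -1*(-86) = 86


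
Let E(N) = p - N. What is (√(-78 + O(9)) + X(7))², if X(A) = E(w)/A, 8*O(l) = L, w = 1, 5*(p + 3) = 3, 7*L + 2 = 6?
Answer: (34 - 5*I*√15274)²/4900 ≈ -77.693 - 8.5755*I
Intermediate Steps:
L = 4/7 (L = -2/7 + (⅐)*6 = -2/7 + 6/7 = 4/7 ≈ 0.57143)
p = -12/5 (p = -3 + (⅕)*3 = -3 + ⅗ = -12/5 ≈ -2.4000)
E(N) = -12/5 - N
O(l) = 1/14 (O(l) = (⅛)*(4/7) = 1/14)
X(A) = -17/(5*A) (X(A) = (-12/5 - 1*1)/A = (-12/5 - 1)/A = -17/(5*A))
(√(-78 + O(9)) + X(7))² = (√(-78 + 1/14) - 17/5/7)² = (√(-1091/14) - 17/5*⅐)² = (I*√15274/14 - 17/35)² = (-17/35 + I*√15274/14)²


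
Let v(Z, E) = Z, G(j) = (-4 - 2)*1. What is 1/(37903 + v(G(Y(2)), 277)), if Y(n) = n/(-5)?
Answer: 1/37897 ≈ 2.6387e-5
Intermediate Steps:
Y(n) = -n/5 (Y(n) = n*(-⅕) = -n/5)
G(j) = -6 (G(j) = -6*1 = -6)
1/(37903 + v(G(Y(2)), 277)) = 1/(37903 - 6) = 1/37897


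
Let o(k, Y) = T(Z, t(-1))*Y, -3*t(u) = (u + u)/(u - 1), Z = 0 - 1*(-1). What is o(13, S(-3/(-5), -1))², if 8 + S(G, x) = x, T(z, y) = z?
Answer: 81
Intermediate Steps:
Z = 1 (Z = 0 + 1 = 1)
t(u) = -2*u/(3*(-1 + u)) (t(u) = -(u + u)/(3*(u - 1)) = -2*u/(3*(-1 + u)))
S(G, x) = -8 + x
o(k, Y) = Y (o(k, Y) = 1*Y = Y)
o(13, S(-3/(-5), -1))² = (-8 - 1)² = (-9)² = 81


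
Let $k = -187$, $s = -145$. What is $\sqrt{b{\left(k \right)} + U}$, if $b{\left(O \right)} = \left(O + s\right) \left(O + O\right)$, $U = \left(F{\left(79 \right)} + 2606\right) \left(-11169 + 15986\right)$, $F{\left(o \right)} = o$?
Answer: $\sqrt{13057813} \approx 3613.6$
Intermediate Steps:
$U = 12933645$ ($U = \left(79 + 2606\right) \left(-11169 + 15986\right) = 2685 \cdot 4817 = 12933645$)
$b{\left(O \right)} = 2 O \left(-145 + O\right)$ ($b{\left(O \right)} = \left(O - 145\right) \left(O + O\right) = \left(-145 + O\right) 2 O = 2 O \left(-145 + O\right)$)
$\sqrt{b{\left(k \right)} + U} = \sqrt{2 \left(-187\right) \left(-145 - 187\right) + 12933645} = \sqrt{2 \left(-187\right) \left(-332\right) + 12933645} = \sqrt{124168 + 12933645} = \sqrt{13057813}$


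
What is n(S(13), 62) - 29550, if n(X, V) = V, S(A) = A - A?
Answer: -29488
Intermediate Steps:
S(A) = 0
n(S(13), 62) - 29550 = 62 - 29550 = -29488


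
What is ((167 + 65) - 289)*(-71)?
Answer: 4047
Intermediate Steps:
((167 + 65) - 289)*(-71) = (232 - 289)*(-71) = -57*(-71) = 4047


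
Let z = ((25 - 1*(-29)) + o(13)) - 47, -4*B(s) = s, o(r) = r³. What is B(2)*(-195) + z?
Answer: 4603/2 ≈ 2301.5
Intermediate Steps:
B(s) = -s/4
z = 2204 (z = ((25 - 1*(-29)) + 13³) - 47 = ((25 + 29) + 2197) - 47 = (54 + 2197) - 47 = 2251 - 47 = 2204)
B(2)*(-195) + z = -¼*2*(-195) + 2204 = -½*(-195) + 2204 = 195/2 + 2204 = 4603/2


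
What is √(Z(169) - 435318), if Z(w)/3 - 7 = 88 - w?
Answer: 2*I*√108885 ≈ 659.95*I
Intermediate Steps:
Z(w) = 285 - 3*w (Z(w) = 21 + 3*(88 - w) = 21 + (264 - 3*w) = 285 - 3*w)
√(Z(169) - 435318) = √((285 - 3*169) - 435318) = √((285 - 507) - 435318) = √(-222 - 435318) = √(-435540) = 2*I*√108885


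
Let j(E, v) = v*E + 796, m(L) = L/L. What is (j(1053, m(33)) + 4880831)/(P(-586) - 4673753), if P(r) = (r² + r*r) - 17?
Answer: -2441340/1993489 ≈ -1.2247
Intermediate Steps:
m(L) = 1
P(r) = -17 + 2*r² (P(r) = (r² + r²) - 17 = 2*r² - 17 = -17 + 2*r²)
j(E, v) = 796 + E*v (j(E, v) = E*v + 796 = 796 + E*v)
(j(1053, m(33)) + 4880831)/(P(-586) - 4673753) = ((796 + 1053*1) + 4880831)/((-17 + 2*(-586)²) - 4673753) = ((796 + 1053) + 4880831)/((-17 + 2*343396) - 4673753) = (1849 + 4880831)/((-17 + 686792) - 4673753) = 4882680/(686775 - 4673753) = 4882680/(-3986978) = 4882680*(-1/3986978) = -2441340/1993489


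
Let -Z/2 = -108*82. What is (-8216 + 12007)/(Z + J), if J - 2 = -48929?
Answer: -3791/31215 ≈ -0.12145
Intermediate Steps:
J = -48927 (J = 2 - 48929 = -48927)
Z = 17712 (Z = -(-216)*82 = -2*(-8856) = 17712)
(-8216 + 12007)/(Z + J) = (-8216 + 12007)/(17712 - 48927) = 3791/(-31215) = 3791*(-1/31215) = -3791/31215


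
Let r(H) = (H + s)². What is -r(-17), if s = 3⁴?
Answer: -4096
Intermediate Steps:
s = 81
r(H) = (81 + H)² (r(H) = (H + 81)² = (81 + H)²)
-r(-17) = -(81 - 17)² = -1*64² = -1*4096 = -4096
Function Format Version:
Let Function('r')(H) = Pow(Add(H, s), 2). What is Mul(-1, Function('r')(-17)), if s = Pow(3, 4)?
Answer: -4096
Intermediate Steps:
s = 81
Function('r')(H) = Pow(Add(81, H), 2) (Function('r')(H) = Pow(Add(H, 81), 2) = Pow(Add(81, H), 2))
Mul(-1, Function('r')(-17)) = Mul(-1, Pow(Add(81, -17), 2)) = Mul(-1, Pow(64, 2)) = Mul(-1, 4096) = -4096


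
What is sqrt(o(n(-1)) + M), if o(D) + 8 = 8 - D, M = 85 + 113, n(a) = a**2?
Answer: sqrt(197) ≈ 14.036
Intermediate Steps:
M = 198
o(D) = -D (o(D) = -8 + (8 - D) = -D)
sqrt(o(n(-1)) + M) = sqrt(-1*(-1)**2 + 198) = sqrt(-1*1 + 198) = sqrt(-1 + 198) = sqrt(197)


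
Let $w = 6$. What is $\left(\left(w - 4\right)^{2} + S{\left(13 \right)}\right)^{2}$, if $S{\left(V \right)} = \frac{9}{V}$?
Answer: $\frac{3721}{169} \approx 22.018$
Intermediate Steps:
$\left(\left(w - 4\right)^{2} + S{\left(13 \right)}\right)^{2} = \left(\left(6 - 4\right)^{2} + \frac{9}{13}\right)^{2} = \left(2^{2} + 9 \cdot \frac{1}{13}\right)^{2} = \left(4 + \frac{9}{13}\right)^{2} = \left(\frac{61}{13}\right)^{2} = \frac{3721}{169}$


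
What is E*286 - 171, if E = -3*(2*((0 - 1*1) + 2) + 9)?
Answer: -9609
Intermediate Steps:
E = -33 (E = -3*(2*((0 - 1) + 2) + 9) = -3*(2*(-1 + 2) + 9) = -3*(2*1 + 9) = -3*(2 + 9) = -3*11 = -33)
E*286 - 171 = -33*286 - 171 = -9438 - 171 = -9609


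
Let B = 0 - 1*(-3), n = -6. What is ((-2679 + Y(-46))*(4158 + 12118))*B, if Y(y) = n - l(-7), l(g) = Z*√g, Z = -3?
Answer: -131103180 + 146484*I*√7 ≈ -1.311e+8 + 3.8756e+5*I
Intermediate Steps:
l(g) = -3*√g
B = 3 (B = 0 + 3 = 3)
Y(y) = -6 + 3*I*√7 (Y(y) = -6 - (-3)*√(-7) = -6 - (-3)*I*√7 = -6 + 3*I*√7)
((-2679 + Y(-46))*(4158 + 12118))*B = ((-2679 + (-6 + 3*I*√7))*(4158 + 12118))*3 = ((-2685 + 3*I*√7)*16276)*3 = (-43701060 + 48828*I*√7)*3 = -131103180 + 146484*I*√7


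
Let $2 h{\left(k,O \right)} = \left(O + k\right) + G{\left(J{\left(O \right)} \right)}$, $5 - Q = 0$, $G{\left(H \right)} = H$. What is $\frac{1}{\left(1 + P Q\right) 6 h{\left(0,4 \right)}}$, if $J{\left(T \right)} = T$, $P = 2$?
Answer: $\frac{1}{264} \approx 0.0037879$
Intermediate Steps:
$Q = 5$ ($Q = 5 - 0 = 5 + 0 = 5$)
$h{\left(k,O \right)} = O + \frac{k}{2}$ ($h{\left(k,O \right)} = \frac{\left(O + k\right) + O}{2} = \frac{k + 2 O}{2} = O + \frac{k}{2}$)
$\frac{1}{\left(1 + P Q\right) 6 h{\left(0,4 \right)}} = \frac{1}{\left(1 + 2 \cdot 5\right) 6 \left(4 + \frac{1}{2} \cdot 0\right)} = \frac{1}{\left(1 + 10\right) 6 \left(4 + 0\right)} = \frac{1}{11 \cdot 6 \cdot 4} = \frac{1}{66 \cdot 4} = \frac{1}{264}$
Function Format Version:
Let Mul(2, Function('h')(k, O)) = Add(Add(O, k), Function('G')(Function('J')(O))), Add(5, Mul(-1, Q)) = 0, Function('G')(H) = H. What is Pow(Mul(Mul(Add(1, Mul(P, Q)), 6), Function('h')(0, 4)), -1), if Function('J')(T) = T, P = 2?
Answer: Rational(1, 264) ≈ 0.0037879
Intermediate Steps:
Q = 5 (Q = Add(5, Mul(-1, 0)) = Add(5, 0) = 5)
Function('h')(k, O) = Add(O, Mul(Rational(1, 2), k)) (Function('h')(k, O) = Mul(Rational(1, 2), Add(Add(O, k), O)) = Mul(Rational(1, 2), Add(k, Mul(2, O))) = Add(O, Mul(Rational(1, 2), k)))
Pow(Mul(Mul(Add(1, Mul(P, Q)), 6), Function('h')(0, 4)), -1) = Pow(Mul(Mul(Add(1, Mul(2, 5)), 6), Add(4, Mul(Rational(1, 2), 0))), -1) = Pow(Mul(Mul(Add(1, 10), 6), Add(4, 0)), -1) = Pow(Mul(Mul(11, 6), 4), -1) = Pow(Mul(66, 4), -1) = Pow(264, -1) = Rational(1, 264)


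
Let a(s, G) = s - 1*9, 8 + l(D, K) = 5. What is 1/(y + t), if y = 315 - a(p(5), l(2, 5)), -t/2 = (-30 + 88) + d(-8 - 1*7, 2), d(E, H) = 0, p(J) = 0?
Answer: 1/208 ≈ 0.0048077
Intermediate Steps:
l(D, K) = -3 (l(D, K) = -8 + 5 = -3)
a(s, G) = -9 + s (a(s, G) = s - 9 = -9 + s)
t = -116 (t = -2*((-30 + 88) + 0) = -2*(58 + 0) = -2*58 = -116)
y = 324 (y = 315 - (-9 + 0) = 315 - 1*(-9) = 315 + 9 = 324)
1/(y + t) = 1/(324 - 116) = 1/208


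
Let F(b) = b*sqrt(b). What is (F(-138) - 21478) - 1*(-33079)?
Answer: 11601 - 138*I*sqrt(138) ≈ 11601.0 - 1621.1*I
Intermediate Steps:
F(b) = b**(3/2)
(F(-138) - 21478) - 1*(-33079) = ((-138)**(3/2) - 21478) - 1*(-33079) = (-138*I*sqrt(138) - 21478) + 33079 = (-21478 - 138*I*sqrt(138)) + 33079 = 11601 - 138*I*sqrt(138)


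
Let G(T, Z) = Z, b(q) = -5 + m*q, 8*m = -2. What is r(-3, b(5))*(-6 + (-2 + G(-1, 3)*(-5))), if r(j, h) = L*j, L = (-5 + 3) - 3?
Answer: -345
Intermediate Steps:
m = -¼ (m = (⅛)*(-2) = -¼ ≈ -0.25000)
b(q) = -5 - q/4
L = -5 (L = -2 - 3 = -5)
r(j, h) = -5*j
r(-3, b(5))*(-6 + (-2 + G(-1, 3)*(-5))) = (-5*(-3))*(-6 + (-2 + 3*(-5))) = 15*(-6 + (-2 - 15)) = 15*(-6 - 17) = 15*(-23) = -345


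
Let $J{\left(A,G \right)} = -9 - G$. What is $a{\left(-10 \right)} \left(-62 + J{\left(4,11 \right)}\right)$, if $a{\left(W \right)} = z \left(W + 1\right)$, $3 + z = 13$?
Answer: $7380$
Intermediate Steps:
$z = 10$ ($z = -3 + 13 = 10$)
$a{\left(W \right)} = 10 + 10 W$ ($a{\left(W \right)} = 10 \left(W + 1\right) = 10 \left(1 + W\right) = 10 + 10 W$)
$a{\left(-10 \right)} \left(-62 + J{\left(4,11 \right)}\right) = \left(10 + 10 \left(-10\right)\right) \left(-62 - 20\right) = \left(10 - 100\right) \left(-62 - 20\right) = - 90 \left(-62 - 20\right) = \left(-90\right) \left(-82\right) = 7380$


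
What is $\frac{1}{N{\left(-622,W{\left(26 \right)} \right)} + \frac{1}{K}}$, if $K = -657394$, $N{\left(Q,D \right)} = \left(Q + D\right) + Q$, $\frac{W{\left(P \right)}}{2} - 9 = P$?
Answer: $- \frac{657394}{771780557} \approx -0.00085179$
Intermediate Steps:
$W{\left(P \right)} = 18 + 2 P$
$N{\left(Q,D \right)} = D + 2 Q$ ($N{\left(Q,D \right)} = \left(D + Q\right) + Q = D + 2 Q$)
$\frac{1}{N{\left(-622,W{\left(26 \right)} \right)} + \frac{1}{K}} = \frac{1}{\left(\left(18 + 2 \cdot 26\right) + 2 \left(-622\right)\right) + \frac{1}{-657394}} = \frac{1}{\left(\left(18 + 52\right) - 1244\right) - \frac{1}{657394}} = \frac{1}{\left(70 - 1244\right) - \frac{1}{657394}} = \frac{1}{-1174 - \frac{1}{657394}} = \frac{1}{- \frac{771780557}{657394}} = - \frac{657394}{771780557}$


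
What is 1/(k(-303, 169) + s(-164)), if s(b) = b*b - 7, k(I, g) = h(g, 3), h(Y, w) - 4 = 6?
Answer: 1/26899 ≈ 3.7176e-5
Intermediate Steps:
h(Y, w) = 10 (h(Y, w) = 4 + 6 = 10)
k(I, g) = 10
s(b) = -7 + b² (s(b) = b² - 7 = -7 + b²)
1/(k(-303, 169) + s(-164)) = 1/(10 + (-7 + (-164)²)) = 1/(10 + (-7 + 26896)) = 1/(10 + 26889) = 1/26899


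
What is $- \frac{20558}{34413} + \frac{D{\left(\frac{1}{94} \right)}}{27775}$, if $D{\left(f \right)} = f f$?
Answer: $- \frac{5045342269787}{8445635018700} \approx -0.59739$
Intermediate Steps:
$D{\left(f \right)} = f^{2}$
$- \frac{20558}{34413} + \frac{D{\left(\frac{1}{94} \right)}}{27775} = - \frac{20558}{34413} + \frac{\left(\frac{1}{94}\right)^{2}}{27775} = \left(-20558\right) \frac{1}{34413} + \left(\frac{1}{94}\right)^{2} \cdot \frac{1}{27775} = - \frac{20558}{34413} + \frac{1}{8836} \cdot \frac{1}{27775} = - \frac{20558}{34413} + \frac{1}{245419900} = - \frac{5045342269787}{8445635018700}$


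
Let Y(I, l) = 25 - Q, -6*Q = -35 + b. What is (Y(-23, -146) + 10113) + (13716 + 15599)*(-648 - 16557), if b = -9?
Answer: -1513063333/3 ≈ -5.0435e+8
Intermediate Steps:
Q = 22/3 (Q = -(-35 - 9)/6 = -⅙*(-44) = 22/3 ≈ 7.3333)
Y(I, l) = 53/3 (Y(I, l) = 25 - 1*22/3 = 25 - 22/3 = 53/3)
(Y(-23, -146) + 10113) + (13716 + 15599)*(-648 - 16557) = (53/3 + 10113) + (13716 + 15599)*(-648 - 16557) = 30392/3 + 29315*(-17205) = 30392/3 - 504364575 = -1513063333/3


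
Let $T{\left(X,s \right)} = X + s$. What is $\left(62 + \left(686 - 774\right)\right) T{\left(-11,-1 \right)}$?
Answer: $312$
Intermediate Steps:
$\left(62 + \left(686 - 774\right)\right) T{\left(-11,-1 \right)} = \left(62 + \left(686 - 774\right)\right) \left(-11 - 1\right) = \left(62 + \left(686 - 774\right)\right) \left(-12\right) = \left(62 - 88\right) \left(-12\right) = \left(-26\right) \left(-12\right) = 312$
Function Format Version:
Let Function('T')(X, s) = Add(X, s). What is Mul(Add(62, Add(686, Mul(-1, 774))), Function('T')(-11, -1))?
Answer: 312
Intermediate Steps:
Mul(Add(62, Add(686, Mul(-1, 774))), Function('T')(-11, -1)) = Mul(Add(62, Add(686, Mul(-1, 774))), Add(-11, -1)) = Mul(Add(62, Add(686, -774)), -12) = Mul(Add(62, -88), -12) = Mul(-26, -12) = 312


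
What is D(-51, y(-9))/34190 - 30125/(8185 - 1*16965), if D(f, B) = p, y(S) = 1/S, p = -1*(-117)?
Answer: 7930777/2309140 ≈ 3.4345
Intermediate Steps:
p = 117
D(f, B) = 117
D(-51, y(-9))/34190 - 30125/(8185 - 1*16965) = 117/34190 - 30125/(8185 - 1*16965) = 117*(1/34190) - 30125/(8185 - 16965) = 9/2630 - 30125/(-8780) = 9/2630 - 30125*(-1/8780) = 9/2630 + 6025/1756 = 7930777/2309140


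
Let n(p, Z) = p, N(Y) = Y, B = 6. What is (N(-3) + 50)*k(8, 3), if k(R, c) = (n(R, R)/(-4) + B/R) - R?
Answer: -1739/4 ≈ -434.75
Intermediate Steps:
k(R, c) = 6/R - 5*R/4 (k(R, c) = (R/(-4) + 6/R) - R = (R*(-1/4) + 6/R) - R = (-R/4 + 6/R) - R = (6/R - R/4) - R = 6/R - 5*R/4)
(N(-3) + 50)*k(8, 3) = (-3 + 50)*(6/8 - 5/4*8) = 47*(6*(1/8) - 10) = 47*(3/4 - 10) = 47*(-37/4) = -1739/4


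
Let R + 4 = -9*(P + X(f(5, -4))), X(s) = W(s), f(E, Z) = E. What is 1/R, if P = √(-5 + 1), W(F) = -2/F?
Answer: -5/4052 + 225*I/4052 ≈ -0.001234 + 0.055528*I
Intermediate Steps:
X(s) = -2/s
P = 2*I (P = √(-4) = 2*I ≈ 2.0*I)
R = -⅖ - 18*I (R = -4 - 9*(2*I - 2/5) = -4 - 9*(2*I - 2*⅕) = -4 - 9*(2*I - ⅖) = -4 - 9*(-⅖ + 2*I) = -4 + (18/5 - 18*I) = -⅖ - 18*I ≈ -0.4 - 18.0*I)
1/R = 1/(-⅖ - 18*I) = 25*(-⅖ + 18*I)/8104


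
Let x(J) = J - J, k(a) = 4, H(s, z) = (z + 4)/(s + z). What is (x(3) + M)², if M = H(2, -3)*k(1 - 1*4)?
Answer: 16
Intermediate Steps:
H(s, z) = (4 + z)/(s + z)
x(J) = 0
M = -4 (M = ((4 - 3)/(2 - 3))*4 = (1/(-1))*4 = -1*1*4 = -1*4 = -4)
(x(3) + M)² = (0 - 4)² = (-4)² = 16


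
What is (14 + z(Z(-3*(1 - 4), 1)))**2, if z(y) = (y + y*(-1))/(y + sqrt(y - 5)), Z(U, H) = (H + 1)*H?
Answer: 196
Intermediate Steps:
Z(U, H) = H*(1 + H) (Z(U, H) = (1 + H)*H = H*(1 + H))
z(y) = 0 (z(y) = (y - y)/(y + sqrt(-5 + y)) = 0/(y + sqrt(-5 + y)) = 0)
(14 + z(Z(-3*(1 - 4), 1)))**2 = (14 + 0)**2 = 14**2 = 196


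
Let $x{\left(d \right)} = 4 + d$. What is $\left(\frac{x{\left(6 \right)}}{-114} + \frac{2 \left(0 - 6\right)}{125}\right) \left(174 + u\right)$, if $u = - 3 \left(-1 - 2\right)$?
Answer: $- \frac{79849}{2375} \approx -33.621$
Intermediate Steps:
$u = 9$ ($u = \left(-3\right) \left(-3\right) = 9$)
$\left(\frac{x{\left(6 \right)}}{-114} + \frac{2 \left(0 - 6\right)}{125}\right) \left(174 + u\right) = \left(\frac{4 + 6}{-114} + \frac{2 \left(0 - 6\right)}{125}\right) \left(174 + 9\right) = \left(10 \left(- \frac{1}{114}\right) + 2 \left(-6\right) \frac{1}{125}\right) 183 = \left(- \frac{5}{57} - \frac{12}{125}\right) 183 = \left(- \frac{1309}{7125}\right) 183 = - \frac{79849}{2375}$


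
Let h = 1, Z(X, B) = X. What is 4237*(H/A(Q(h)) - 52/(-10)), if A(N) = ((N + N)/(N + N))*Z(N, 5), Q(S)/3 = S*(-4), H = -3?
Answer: 461833/20 ≈ 23092.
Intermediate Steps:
Q(S) = -12*S (Q(S) = 3*(S*(-4)) = 3*(-4*S) = -12*S)
A(N) = N (A(N) = ((N + N)/(N + N))*N = ((2*N)/((2*N)))*N = ((2*N)*(1/(2*N)))*N = 1*N = N)
4237*(H/A(Q(h)) - 52/(-10)) = 4237*(-3/((-12*1)) - 52/(-10)) = 4237*(-3/(-12) - 52*(-⅒)) = 4237*(-3*(-1/12) + 26/5) = 4237*(¼ + 26/5) = 4237*(109/20) = 461833/20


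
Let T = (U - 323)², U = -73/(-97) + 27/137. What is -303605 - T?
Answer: -71931953557734/176597521 ≈ -4.0732e+5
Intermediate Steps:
U = 12620/13289 (U = -73*(-1/97) + 27*(1/137) = 73/97 + 27/137 = 12620/13289 ≈ 0.94966)
T = 18316063194529/176597521 (T = (12620/13289 - 323)² = (-4279727/13289)² = 18316063194529/176597521 ≈ 1.0372e+5)
-303605 - T = -303605 - 1*18316063194529/176597521 = -303605 - 18316063194529/176597521 = -71931953557734/176597521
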